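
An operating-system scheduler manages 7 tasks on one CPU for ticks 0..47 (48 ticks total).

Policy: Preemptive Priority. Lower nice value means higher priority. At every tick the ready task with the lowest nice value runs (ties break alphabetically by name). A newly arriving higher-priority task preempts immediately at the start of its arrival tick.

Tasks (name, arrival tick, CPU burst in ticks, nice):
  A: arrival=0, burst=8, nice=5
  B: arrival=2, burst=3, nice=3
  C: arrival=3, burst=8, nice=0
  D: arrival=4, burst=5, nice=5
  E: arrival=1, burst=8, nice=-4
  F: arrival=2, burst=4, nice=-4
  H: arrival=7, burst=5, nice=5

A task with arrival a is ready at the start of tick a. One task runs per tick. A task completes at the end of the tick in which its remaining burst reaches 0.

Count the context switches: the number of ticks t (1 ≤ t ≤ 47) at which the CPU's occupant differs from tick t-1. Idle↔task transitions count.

context switches = 8

t=0: ready={A} → run A
t=1: ready={A,E} → run E
t=2: ready={A,B,E,F} → run E
t=3: ready={A,B,C,E,F} → run E
t=4: ready={A,B,C,D,E,F} → run E
t=5: ready={A,B,C,D,E,F} → run E
t=6: ready={A,B,C,D,E,F} → run E
t=7: ready={A,B,C,D,E,F,H} → run E
t=8: ready={A,B,C,D,E,F,H} → run E
t=9: ready={A,B,C,D,F,H} → run F
t=10: ready={A,B,C,D,F,H} → run F
t=11: ready={A,B,C,D,F,H} → run F
t=12: ready={A,B,C,D,F,H} → run F
t=13: ready={A,B,C,D,H} → run C
t=14: ready={A,B,C,D,H} → run C
t=15: ready={A,B,C,D,H} → run C
t=16: ready={A,B,C,D,H} → run C
t=17: ready={A,B,C,D,H} → run C
t=18: ready={A,B,C,D,H} → run C
t=19: ready={A,B,C,D,H} → run C
t=20: ready={A,B,C,D,H} → run C
t=21: ready={A,B,D,H} → run B
t=22: ready={A,B,D,H} → run B
t=23: ready={A,B,D,H} → run B
t=24: ready={A,D,H} → run A
t=25: ready={A,D,H} → run A
t=26: ready={A,D,H} → run A
t=27: ready={A,D,H} → run A
t=28: ready={A,D,H} → run A
t=29: ready={A,D,H} → run A
t=30: ready={A,D,H} → run A
t=31: ready={D,H} → run D
t=32: ready={D,H} → run D
t=33: ready={D,H} → run D
t=34: ready={D,H} → run D
t=35: ready={D,H} → run D
t=36: ready={H} → run H
t=37: ready={H} → run H
t=38: ready={H} → run H
t=39: ready={H} → run H
t=40: ready={H} → run H
t=41: (idle)
t=42: (idle)
t=43: (idle)
t=44: (idle)
t=45: (idle)
t=46: (idle)
t=47: (idle)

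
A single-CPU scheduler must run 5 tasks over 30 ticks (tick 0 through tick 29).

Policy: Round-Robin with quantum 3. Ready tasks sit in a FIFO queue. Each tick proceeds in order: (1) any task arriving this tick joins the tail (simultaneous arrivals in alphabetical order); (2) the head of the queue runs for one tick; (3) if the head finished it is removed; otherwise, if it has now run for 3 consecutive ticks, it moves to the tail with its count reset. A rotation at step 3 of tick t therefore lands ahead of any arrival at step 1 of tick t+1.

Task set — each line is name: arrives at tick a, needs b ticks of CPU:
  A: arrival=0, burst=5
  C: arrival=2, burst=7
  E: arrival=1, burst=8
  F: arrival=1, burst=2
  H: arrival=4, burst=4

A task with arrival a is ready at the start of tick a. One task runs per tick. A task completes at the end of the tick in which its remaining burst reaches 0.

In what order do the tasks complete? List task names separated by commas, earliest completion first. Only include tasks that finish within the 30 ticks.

completion order = F, A, H, E, C

t=0: queue=[A] q_used=0 → run A
t=1: queue=[A,E,F] q_used=1 → run A
t=2: queue=[A,E,F,C] q_used=2 → run A
t=3: queue=[E,F,C,A] q_used=0 → run E
t=4: queue=[E,F,C,A,H] q_used=1 → run E
t=5: queue=[E,F,C,A,H] q_used=2 → run E
t=6: queue=[F,C,A,H,E] q_used=0 → run F
t=7: queue=[F,C,A,H,E] q_used=1 → run F
t=8: queue=[C,A,H,E] q_used=0 → run C
t=9: queue=[C,A,H,E] q_used=1 → run C
t=10: queue=[C,A,H,E] q_used=2 → run C
t=11: queue=[A,H,E,C] q_used=0 → run A
t=12: queue=[A,H,E,C] q_used=1 → run A
t=13: queue=[H,E,C] q_used=0 → run H
t=14: queue=[H,E,C] q_used=1 → run H
t=15: queue=[H,E,C] q_used=2 → run H
t=16: queue=[E,C,H] q_used=0 → run E
t=17: queue=[E,C,H] q_used=1 → run E
t=18: queue=[E,C,H] q_used=2 → run E
t=19: queue=[C,H,E] q_used=0 → run C
t=20: queue=[C,H,E] q_used=1 → run C
t=21: queue=[C,H,E] q_used=2 → run C
t=22: queue=[H,E,C] q_used=0 → run H
t=23: queue=[E,C] q_used=0 → run E
t=24: queue=[E,C] q_used=1 → run E
t=25: queue=[C] q_used=0 → run C
t=26: (idle)
t=27: (idle)
t=28: (idle)
t=29: (idle)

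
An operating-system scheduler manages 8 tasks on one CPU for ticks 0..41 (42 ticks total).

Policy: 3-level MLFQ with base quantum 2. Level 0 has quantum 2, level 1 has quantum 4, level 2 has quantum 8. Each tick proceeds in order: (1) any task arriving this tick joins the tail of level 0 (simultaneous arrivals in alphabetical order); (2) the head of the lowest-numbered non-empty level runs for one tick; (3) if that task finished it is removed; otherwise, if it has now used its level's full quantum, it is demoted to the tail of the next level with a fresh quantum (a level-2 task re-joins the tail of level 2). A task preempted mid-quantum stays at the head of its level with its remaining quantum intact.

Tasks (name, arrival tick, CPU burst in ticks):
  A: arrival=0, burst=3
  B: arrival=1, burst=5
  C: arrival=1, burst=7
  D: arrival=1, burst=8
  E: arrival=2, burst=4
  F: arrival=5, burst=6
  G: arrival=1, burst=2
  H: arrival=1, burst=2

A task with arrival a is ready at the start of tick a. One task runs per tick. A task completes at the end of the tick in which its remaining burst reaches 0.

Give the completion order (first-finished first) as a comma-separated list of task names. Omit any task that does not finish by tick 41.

t=0: L0/L1/L2 = A/-/- → run A
t=1: L0/L1/L2 = ABCDGH/-/- → run A
t=2: L0/L1/L2 = BCDGHE/A/- → run B
t=3: L0/L1/L2 = BCDGHE/A/- → run B
t=4: L0/L1/L2 = CDGHE/AB/- → run C
t=5: L0/L1/L2 = CDGHEF/AB/- → run C
t=6: L0/L1/L2 = DGHEF/ABC/- → run D
t=7: L0/L1/L2 = DGHEF/ABC/- → run D
t=8: L0/L1/L2 = GHEF/ABCD/- → run G
t=9: L0/L1/L2 = GHEF/ABCD/- → run G
t=10: L0/L1/L2 = HEF/ABCD/- → run H
t=11: L0/L1/L2 = HEF/ABCD/- → run H
t=12: L0/L1/L2 = EF/ABCD/- → run E
t=13: L0/L1/L2 = EF/ABCD/- → run E
t=14: L0/L1/L2 = F/ABCDE/- → run F
t=15: L0/L1/L2 = F/ABCDE/- → run F
t=16: L0/L1/L2 = -/ABCDEF/- → run A
t=17: L0/L1/L2 = -/BCDEF/- → run B
t=18: L0/L1/L2 = -/BCDEF/- → run B
t=19: L0/L1/L2 = -/BCDEF/- → run B
t=20: L0/L1/L2 = -/CDEF/- → run C
t=21: L0/L1/L2 = -/CDEF/- → run C
t=22: L0/L1/L2 = -/CDEF/- → run C
t=23: L0/L1/L2 = -/CDEF/- → run C
t=24: L0/L1/L2 = -/DEF/C → run D
t=25: L0/L1/L2 = -/DEF/C → run D
t=26: L0/L1/L2 = -/DEF/C → run D
t=27: L0/L1/L2 = -/DEF/C → run D
t=28: L0/L1/L2 = -/EF/CD → run E
t=29: L0/L1/L2 = -/EF/CD → run E
t=30: L0/L1/L2 = -/F/CD → run F
t=31: L0/L1/L2 = -/F/CD → run F
t=32: L0/L1/L2 = -/F/CD → run F
t=33: L0/L1/L2 = -/F/CD → run F
t=34: L0/L1/L2 = -/-/CD → run C
t=35: L0/L1/L2 = -/-/D → run D
t=36: L0/L1/L2 = -/-/D → run D
t=37: (idle)
t=38: (idle)
t=39: (idle)
t=40: (idle)
t=41: (idle)

completion order = G, H, A, B, E, F, C, D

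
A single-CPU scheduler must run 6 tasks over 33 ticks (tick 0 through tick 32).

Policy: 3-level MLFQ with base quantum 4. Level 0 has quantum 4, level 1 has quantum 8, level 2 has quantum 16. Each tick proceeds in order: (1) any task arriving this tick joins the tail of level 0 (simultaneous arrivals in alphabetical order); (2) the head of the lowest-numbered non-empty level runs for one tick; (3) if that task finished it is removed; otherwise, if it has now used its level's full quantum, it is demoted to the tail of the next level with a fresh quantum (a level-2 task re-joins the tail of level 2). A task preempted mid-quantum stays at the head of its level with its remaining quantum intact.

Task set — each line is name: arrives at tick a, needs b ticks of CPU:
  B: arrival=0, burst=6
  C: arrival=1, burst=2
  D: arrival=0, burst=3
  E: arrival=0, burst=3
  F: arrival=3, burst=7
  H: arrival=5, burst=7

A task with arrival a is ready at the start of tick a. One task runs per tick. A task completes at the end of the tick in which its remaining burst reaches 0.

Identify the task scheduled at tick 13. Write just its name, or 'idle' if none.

t=0: L0/L1/L2 = BDE/-/- → run B
t=1: L0/L1/L2 = BDEC/-/- → run B
t=2: L0/L1/L2 = BDEC/-/- → run B
t=3: L0/L1/L2 = BDECF/-/- → run B
t=4: L0/L1/L2 = DECF/B/- → run D
t=5: L0/L1/L2 = DECFH/B/- → run D
t=6: L0/L1/L2 = DECFH/B/- → run D
t=7: L0/L1/L2 = ECFH/B/- → run E
t=8: L0/L1/L2 = ECFH/B/- → run E
t=9: L0/L1/L2 = ECFH/B/- → run E
t=10: L0/L1/L2 = CFH/B/- → run C
t=11: L0/L1/L2 = CFH/B/- → run C
t=12: L0/L1/L2 = FH/B/- → run F
t=13: L0/L1/L2 = FH/B/- → run F
t=14: L0/L1/L2 = FH/B/- → run F
t=15: L0/L1/L2 = FH/B/- → run F
t=16: L0/L1/L2 = H/BF/- → run H
t=17: L0/L1/L2 = H/BF/- → run H
t=18: L0/L1/L2 = H/BF/- → run H
t=19: L0/L1/L2 = H/BF/- → run H
t=20: L0/L1/L2 = -/BFH/- → run B
t=21: L0/L1/L2 = -/BFH/- → run B
t=22: L0/L1/L2 = -/FH/- → run F
t=23: L0/L1/L2 = -/FH/- → run F
t=24: L0/L1/L2 = -/FH/- → run F
t=25: L0/L1/L2 = -/H/- → run H
t=26: L0/L1/L2 = -/H/- → run H
t=27: L0/L1/L2 = -/H/- → run H
t=28: (idle)
t=29: (idle)
t=30: (idle)
t=31: (idle)
t=32: (idle)

running at tick 13 = F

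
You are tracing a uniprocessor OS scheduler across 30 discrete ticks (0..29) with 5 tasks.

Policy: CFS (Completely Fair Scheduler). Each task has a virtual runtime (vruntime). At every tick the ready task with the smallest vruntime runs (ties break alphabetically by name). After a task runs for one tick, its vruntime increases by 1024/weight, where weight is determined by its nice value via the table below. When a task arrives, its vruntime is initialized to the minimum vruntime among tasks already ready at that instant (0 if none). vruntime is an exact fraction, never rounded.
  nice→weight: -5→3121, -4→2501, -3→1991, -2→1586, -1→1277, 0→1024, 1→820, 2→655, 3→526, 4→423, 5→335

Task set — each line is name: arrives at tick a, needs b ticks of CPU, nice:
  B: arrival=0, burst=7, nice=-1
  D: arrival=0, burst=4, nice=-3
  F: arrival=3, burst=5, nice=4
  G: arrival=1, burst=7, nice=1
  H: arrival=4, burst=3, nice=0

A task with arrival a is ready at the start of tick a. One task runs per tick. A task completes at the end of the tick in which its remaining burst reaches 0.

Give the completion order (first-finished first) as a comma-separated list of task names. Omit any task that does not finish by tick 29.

completion order = D, H, B, G, F

t=0: vr[B=0 D=0] → run B
t=1: vr[B=1024/1277 D=0 G=0] → run D
t=2: vr[B=1024/1277 D=1024/1991 G=0] → run G
t=3: vr[B=1024/1277 D=1024/1991 F=1024/1991 G=256/205] → run D
t=4: vr[B=1024/1277 D=2048/1991 F=1024/1991 G=256/205 H=1024/1991] → run F
t=5: vr[B=1024/1277 D=2048/1991 F=2471936/842193 G=256/205 H=1024/1991] → run H
t=6: vr[B=1024/1277 D=2048/1991 F=2471936/842193 G=256/205 H=3015/1991] → run B
t=7: vr[B=2048/1277 D=2048/1991 F=2471936/842193 G=256/205 H=3015/1991] → run D
t=8: vr[B=2048/1277 D=3072/1991 F=2471936/842193 G=256/205 H=3015/1991] → run G
t=9: vr[B=2048/1277 D=3072/1991 F=2471936/842193 G=512/205 H=3015/1991] → run H
t=10: vr[B=2048/1277 D=3072/1991 F=2471936/842193 G=512/205 H=5006/1991] → run D
t=11: vr[B=2048/1277 F=2471936/842193 G=512/205 H=5006/1991] → run B
t=12: vr[B=3072/1277 F=2471936/842193 G=512/205 H=5006/1991] → run B
t=13: vr[B=4096/1277 F=2471936/842193 G=512/205 H=5006/1991] → run G
t=14: vr[B=4096/1277 F=2471936/842193 G=768/205 H=5006/1991] → run H
t=15: vr[B=4096/1277 F=2471936/842193 G=768/205] → run F
t=16: vr[B=4096/1277 F=4510720/842193 G=768/205] → run B
t=17: vr[B=5120/1277 F=4510720/842193 G=768/205] → run G
t=18: vr[B=5120/1277 F=4510720/842193 G=1024/205] → run B
t=19: vr[B=6144/1277 F=4510720/842193 G=1024/205] → run B
t=20: vr[F=4510720/842193 G=1024/205] → run G
t=21: vr[F=4510720/842193 G=256/41] → run F
t=22: vr[F=2183168/280731 G=256/41] → run G
t=23: vr[F=2183168/280731 G=1536/205] → run G
t=24: vr[F=2183168/280731] → run F
t=25: vr[F=8588288/842193] → run F
t=26: (idle)
t=27: (idle)
t=28: (idle)
t=29: (idle)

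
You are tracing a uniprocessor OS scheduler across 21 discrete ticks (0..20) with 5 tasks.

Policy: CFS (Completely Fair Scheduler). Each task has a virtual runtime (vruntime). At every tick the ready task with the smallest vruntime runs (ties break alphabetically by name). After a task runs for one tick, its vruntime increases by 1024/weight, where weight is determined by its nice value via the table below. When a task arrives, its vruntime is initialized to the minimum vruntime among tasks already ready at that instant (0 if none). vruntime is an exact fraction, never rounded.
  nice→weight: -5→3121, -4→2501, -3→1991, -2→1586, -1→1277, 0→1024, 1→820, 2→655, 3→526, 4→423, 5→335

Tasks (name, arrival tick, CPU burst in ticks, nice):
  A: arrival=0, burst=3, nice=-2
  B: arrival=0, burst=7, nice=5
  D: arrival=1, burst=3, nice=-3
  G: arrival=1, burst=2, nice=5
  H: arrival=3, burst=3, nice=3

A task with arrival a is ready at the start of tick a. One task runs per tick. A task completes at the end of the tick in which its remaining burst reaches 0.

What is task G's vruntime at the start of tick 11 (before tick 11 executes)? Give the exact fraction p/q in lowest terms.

vruntime(G, start of tick 11) = 1024/335

t=0: vr[A=0 B=0] → run A
t=1: vr[A=512/793 B=0 D=0 G=0] → run B
t=2: vr[A=512/793 B=1024/335 D=0 G=0] → run D
t=3: vr[A=512/793 B=1024/335 D=1024/1991 G=0 H=0] → run G
t=4: vr[A=512/793 B=1024/335 D=1024/1991 G=1024/335 H=0] → run H
t=5: vr[A=512/793 B=1024/335 D=1024/1991 G=1024/335 H=512/263] → run D
t=6: vr[A=512/793 B=1024/335 D=2048/1991 G=1024/335 H=512/263] → run A
t=7: vr[A=1024/793 B=1024/335 D=2048/1991 G=1024/335 H=512/263] → run D
t=8: vr[A=1024/793 B=1024/335 G=1024/335 H=512/263] → run A
t=9: vr[B=1024/335 G=1024/335 H=512/263] → run H
t=10: vr[B=1024/335 G=1024/335 H=1024/263] → run B
t=11: vr[B=2048/335 G=1024/335 H=1024/263] → run G
t=12: vr[B=2048/335 H=1024/263] → run H
t=13: vr[B=2048/335] → run B
t=14: vr[B=3072/335] → run B
t=15: vr[B=4096/335] → run B
t=16: vr[B=1024/67] → run B
t=17: vr[B=6144/335] → run B
t=18: (idle)
t=19: (idle)
t=20: (idle)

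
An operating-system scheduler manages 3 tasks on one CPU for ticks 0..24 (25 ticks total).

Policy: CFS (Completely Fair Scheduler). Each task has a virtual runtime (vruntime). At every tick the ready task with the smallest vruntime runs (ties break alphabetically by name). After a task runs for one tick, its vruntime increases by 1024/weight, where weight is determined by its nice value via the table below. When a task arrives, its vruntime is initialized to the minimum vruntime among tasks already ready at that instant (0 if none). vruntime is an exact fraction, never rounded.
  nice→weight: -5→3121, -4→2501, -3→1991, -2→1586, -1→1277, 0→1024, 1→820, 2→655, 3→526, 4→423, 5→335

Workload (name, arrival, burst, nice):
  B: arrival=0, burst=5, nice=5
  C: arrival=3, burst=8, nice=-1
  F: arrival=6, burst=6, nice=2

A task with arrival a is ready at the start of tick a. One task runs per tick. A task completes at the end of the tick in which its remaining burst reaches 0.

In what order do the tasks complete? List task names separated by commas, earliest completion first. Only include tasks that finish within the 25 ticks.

completion order = B, C, F

t=0: vr[B=0] → run B
t=1: vr[B=1024/335] → run B
t=2: vr[B=2048/335] → run B
t=3: vr[B=3072/335 C=3072/335] → run B
t=4: vr[B=4096/335 C=3072/335] → run C
t=5: vr[B=4096/335 C=4265984/427795] → run C
t=6: vr[B=4096/335 C=4609024/427795 F=4609024/427795] → run C
t=7: vr[B=4096/335 C=4952064/427795 F=4609024/427795] → run F
t=8: vr[B=4096/335 C=4952064/427795 F=138278912/11208229] → run C
t=9: vr[B=4096/335 C=5295104/427795 F=138278912/11208229] → run B
t=10: vr[C=5295104/427795 F=138278912/11208229] → run F
t=11: vr[C=5295104/427795 F=779006976/56041145] → run C
t=12: vr[C=5638144/427795 F=779006976/56041145] → run C
t=13: vr[C=5981184/427795 F=779006976/56041145] → run F
t=14: vr[C=5981184/427795 F=866619392/56041145] → run C
t=15: vr[C=6324224/427795 F=866619392/56041145] → run C
t=16: vr[F=866619392/56041145] → run F
t=17: vr[F=954231808/56041145] → run F
t=18: vr[F=1041844224/56041145] → run F
t=19: (idle)
t=20: (idle)
t=21: (idle)
t=22: (idle)
t=23: (idle)
t=24: (idle)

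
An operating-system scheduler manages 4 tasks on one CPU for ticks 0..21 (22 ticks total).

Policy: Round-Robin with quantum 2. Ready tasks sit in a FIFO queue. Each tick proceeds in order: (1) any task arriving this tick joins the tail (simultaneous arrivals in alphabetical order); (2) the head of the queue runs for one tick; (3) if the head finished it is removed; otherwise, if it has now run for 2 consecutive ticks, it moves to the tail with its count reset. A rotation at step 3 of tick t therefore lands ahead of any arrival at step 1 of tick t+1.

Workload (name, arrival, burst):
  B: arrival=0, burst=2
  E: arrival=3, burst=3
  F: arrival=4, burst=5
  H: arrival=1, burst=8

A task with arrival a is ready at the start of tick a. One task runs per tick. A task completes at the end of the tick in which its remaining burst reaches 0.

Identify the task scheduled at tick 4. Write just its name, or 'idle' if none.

running at tick 4 = E

t=0: queue=[B] q_used=0 → run B
t=1: queue=[B,H] q_used=1 → run B
t=2: queue=[H] q_used=0 → run H
t=3: queue=[H,E] q_used=1 → run H
t=4: queue=[E,H,F] q_used=0 → run E
t=5: queue=[E,H,F] q_used=1 → run E
t=6: queue=[H,F,E] q_used=0 → run H
t=7: queue=[H,F,E] q_used=1 → run H
t=8: queue=[F,E,H] q_used=0 → run F
t=9: queue=[F,E,H] q_used=1 → run F
t=10: queue=[E,H,F] q_used=0 → run E
t=11: queue=[H,F] q_used=0 → run H
t=12: queue=[H,F] q_used=1 → run H
t=13: queue=[F,H] q_used=0 → run F
t=14: queue=[F,H] q_used=1 → run F
t=15: queue=[H,F] q_used=0 → run H
t=16: queue=[H,F] q_used=1 → run H
t=17: queue=[F] q_used=0 → run F
t=18: (idle)
t=19: (idle)
t=20: (idle)
t=21: (idle)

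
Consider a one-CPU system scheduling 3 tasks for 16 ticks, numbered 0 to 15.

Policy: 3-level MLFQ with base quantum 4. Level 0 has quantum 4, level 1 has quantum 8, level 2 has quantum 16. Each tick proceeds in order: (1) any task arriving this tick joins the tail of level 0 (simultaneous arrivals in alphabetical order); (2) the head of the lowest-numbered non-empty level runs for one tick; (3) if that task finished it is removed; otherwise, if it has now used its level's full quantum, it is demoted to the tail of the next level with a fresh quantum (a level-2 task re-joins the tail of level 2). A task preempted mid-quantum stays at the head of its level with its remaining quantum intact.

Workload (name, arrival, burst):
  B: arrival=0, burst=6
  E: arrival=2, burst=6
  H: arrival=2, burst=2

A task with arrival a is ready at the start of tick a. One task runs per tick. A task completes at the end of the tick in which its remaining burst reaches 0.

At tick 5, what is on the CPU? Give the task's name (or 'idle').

t=0: L0/L1/L2 = B/-/- → run B
t=1: L0/L1/L2 = B/-/- → run B
t=2: L0/L1/L2 = BEH/-/- → run B
t=3: L0/L1/L2 = BEH/-/- → run B
t=4: L0/L1/L2 = EH/B/- → run E
t=5: L0/L1/L2 = EH/B/- → run E
t=6: L0/L1/L2 = EH/B/- → run E
t=7: L0/L1/L2 = EH/B/- → run E
t=8: L0/L1/L2 = H/BE/- → run H
t=9: L0/L1/L2 = H/BE/- → run H
t=10: L0/L1/L2 = -/BE/- → run B
t=11: L0/L1/L2 = -/BE/- → run B
t=12: L0/L1/L2 = -/E/- → run E
t=13: L0/L1/L2 = -/E/- → run E
t=14: (idle)
t=15: (idle)

running at tick 5 = E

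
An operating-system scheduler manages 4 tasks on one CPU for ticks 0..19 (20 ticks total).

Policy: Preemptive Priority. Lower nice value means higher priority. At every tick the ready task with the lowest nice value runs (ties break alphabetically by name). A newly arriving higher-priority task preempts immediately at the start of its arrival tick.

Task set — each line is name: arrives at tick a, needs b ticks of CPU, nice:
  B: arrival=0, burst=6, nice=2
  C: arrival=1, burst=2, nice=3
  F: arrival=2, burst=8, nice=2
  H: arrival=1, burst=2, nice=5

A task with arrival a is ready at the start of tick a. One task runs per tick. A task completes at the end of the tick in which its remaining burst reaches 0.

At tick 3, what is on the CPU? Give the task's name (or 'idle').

running at tick 3 = B

t=0: ready={B} → run B
t=1: ready={B,C,H} → run B
t=2: ready={B,C,F,H} → run B
t=3: ready={B,C,F,H} → run B
t=4: ready={B,C,F,H} → run B
t=5: ready={B,C,F,H} → run B
t=6: ready={C,F,H} → run F
t=7: ready={C,F,H} → run F
t=8: ready={C,F,H} → run F
t=9: ready={C,F,H} → run F
t=10: ready={C,F,H} → run F
t=11: ready={C,F,H} → run F
t=12: ready={C,F,H} → run F
t=13: ready={C,F,H} → run F
t=14: ready={C,H} → run C
t=15: ready={C,H} → run C
t=16: ready={H} → run H
t=17: ready={H} → run H
t=18: (idle)
t=19: (idle)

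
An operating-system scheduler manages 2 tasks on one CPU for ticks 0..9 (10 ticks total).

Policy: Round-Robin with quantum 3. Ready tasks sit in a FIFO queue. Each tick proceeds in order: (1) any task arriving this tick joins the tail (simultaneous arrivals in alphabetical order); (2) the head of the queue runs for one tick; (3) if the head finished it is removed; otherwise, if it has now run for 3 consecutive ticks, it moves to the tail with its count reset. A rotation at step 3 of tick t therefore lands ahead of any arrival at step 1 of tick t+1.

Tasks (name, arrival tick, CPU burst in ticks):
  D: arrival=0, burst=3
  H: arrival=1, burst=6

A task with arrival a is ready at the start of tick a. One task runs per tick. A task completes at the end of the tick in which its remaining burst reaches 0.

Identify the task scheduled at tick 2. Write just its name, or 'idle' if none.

t=0: queue=[D] q_used=0 → run D
t=1: queue=[D,H] q_used=1 → run D
t=2: queue=[D,H] q_used=2 → run D
t=3: queue=[H] q_used=0 → run H
t=4: queue=[H] q_used=1 → run H
t=5: queue=[H] q_used=2 → run H
t=6: queue=[H] q_used=0 → run H
t=7: queue=[H] q_used=1 → run H
t=8: queue=[H] q_used=2 → run H
t=9: (idle)

running at tick 2 = D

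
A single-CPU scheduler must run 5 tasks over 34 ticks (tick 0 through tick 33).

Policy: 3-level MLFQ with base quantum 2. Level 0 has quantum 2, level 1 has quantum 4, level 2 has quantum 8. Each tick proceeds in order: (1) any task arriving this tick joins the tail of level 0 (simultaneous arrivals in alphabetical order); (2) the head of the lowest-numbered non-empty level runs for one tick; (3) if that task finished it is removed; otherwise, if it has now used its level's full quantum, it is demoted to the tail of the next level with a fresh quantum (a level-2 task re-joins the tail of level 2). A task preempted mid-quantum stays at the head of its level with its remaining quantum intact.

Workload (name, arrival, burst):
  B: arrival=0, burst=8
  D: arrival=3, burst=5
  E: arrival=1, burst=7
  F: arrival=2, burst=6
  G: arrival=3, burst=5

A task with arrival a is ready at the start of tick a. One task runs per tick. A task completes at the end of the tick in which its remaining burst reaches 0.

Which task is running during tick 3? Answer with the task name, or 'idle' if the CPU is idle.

t=0: L0/L1/L2 = B/-/- → run B
t=1: L0/L1/L2 = BE/-/- → run B
t=2: L0/L1/L2 = EF/B/- → run E
t=3: L0/L1/L2 = EFDG/B/- → run E
t=4: L0/L1/L2 = FDG/BE/- → run F
t=5: L0/L1/L2 = FDG/BE/- → run F
t=6: L0/L1/L2 = DG/BEF/- → run D
t=7: L0/L1/L2 = DG/BEF/- → run D
t=8: L0/L1/L2 = G/BEFD/- → run G
t=9: L0/L1/L2 = G/BEFD/- → run G
t=10: L0/L1/L2 = -/BEFDG/- → run B
t=11: L0/L1/L2 = -/BEFDG/- → run B
t=12: L0/L1/L2 = -/BEFDG/- → run B
t=13: L0/L1/L2 = -/BEFDG/- → run B
t=14: L0/L1/L2 = -/EFDG/B → run E
t=15: L0/L1/L2 = -/EFDG/B → run E
t=16: L0/L1/L2 = -/EFDG/B → run E
t=17: L0/L1/L2 = -/EFDG/B → run E
t=18: L0/L1/L2 = -/FDG/BE → run F
t=19: L0/L1/L2 = -/FDG/BE → run F
t=20: L0/L1/L2 = -/FDG/BE → run F
t=21: L0/L1/L2 = -/FDG/BE → run F
t=22: L0/L1/L2 = -/DG/BE → run D
t=23: L0/L1/L2 = -/DG/BE → run D
t=24: L0/L1/L2 = -/DG/BE → run D
t=25: L0/L1/L2 = -/G/BE → run G
t=26: L0/L1/L2 = -/G/BE → run G
t=27: L0/L1/L2 = -/G/BE → run G
t=28: L0/L1/L2 = -/-/BE → run B
t=29: L0/L1/L2 = -/-/BE → run B
t=30: L0/L1/L2 = -/-/E → run E
t=31: (idle)
t=32: (idle)
t=33: (idle)

running at tick 3 = E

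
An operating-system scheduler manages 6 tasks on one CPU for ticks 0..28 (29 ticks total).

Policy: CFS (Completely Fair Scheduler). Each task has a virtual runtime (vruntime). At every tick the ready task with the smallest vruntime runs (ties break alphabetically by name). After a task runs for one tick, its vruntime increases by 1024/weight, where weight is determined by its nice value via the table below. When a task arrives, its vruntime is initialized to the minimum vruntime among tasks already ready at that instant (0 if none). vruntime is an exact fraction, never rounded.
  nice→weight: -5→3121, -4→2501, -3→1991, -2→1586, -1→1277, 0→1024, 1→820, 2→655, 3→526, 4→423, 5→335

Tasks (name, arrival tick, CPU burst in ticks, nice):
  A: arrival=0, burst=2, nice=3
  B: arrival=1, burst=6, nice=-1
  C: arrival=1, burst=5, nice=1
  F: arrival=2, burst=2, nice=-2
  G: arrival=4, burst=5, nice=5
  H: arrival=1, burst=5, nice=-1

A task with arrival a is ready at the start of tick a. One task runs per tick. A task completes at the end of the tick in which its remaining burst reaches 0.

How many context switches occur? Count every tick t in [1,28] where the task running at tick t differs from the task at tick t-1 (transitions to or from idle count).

t=0: vr[A=0] → run A
t=1: vr[A=512/263 B=512/263 C=512/263 H=512/263] → run A
t=2: vr[B=512/263 C=512/263 F=512/263 H=512/263] → run B
t=3: vr[B=923136/335851 C=512/263 F=512/263 H=512/263] → run C
t=4: vr[B=923136/335851 C=172288/53915 F=512/263 G=512/263 H=512/263] → run F
t=5: vr[B=923136/335851 C=172288/53915 F=540672/208559 G=512/263 H=512/263] → run G
t=6: vr[B=923136/335851 C=172288/53915 F=540672/208559 G=440832/88105 H=512/263] → run H
t=7: vr[B=923136/335851 C=172288/53915 F=540672/208559 G=440832/88105 H=923136/335851] → run F
t=8: vr[B=923136/335851 C=172288/53915 G=440832/88105 H=923136/335851] → run B
t=9: vr[B=1192448/335851 C=172288/53915 G=440832/88105 H=923136/335851] → run H
t=10: vr[B=1192448/335851 C=172288/53915 G=440832/88105 H=1192448/335851] → run C
t=11: vr[B=1192448/335851 C=239616/53915 G=440832/88105 H=1192448/335851] → run B
t=12: vr[B=1461760/335851 C=239616/53915 G=440832/88105 H=1192448/335851] → run H
t=13: vr[B=1461760/335851 C=239616/53915 G=440832/88105 H=1461760/335851] → run B
t=14: vr[B=1731072/335851 C=239616/53915 G=440832/88105 H=1461760/335851] → run H
t=15: vr[B=1731072/335851 C=239616/53915 G=440832/88105 H=1731072/335851] → run C
t=16: vr[B=1731072/335851 C=306944/53915 G=440832/88105 H=1731072/335851] → run G
t=17: vr[B=1731072/335851 C=306944/53915 G=710144/88105 H=1731072/335851] → run B
t=18: vr[B=2000384/335851 C=306944/53915 G=710144/88105 H=1731072/335851] → run H
t=19: vr[B=2000384/335851 C=306944/53915 G=710144/88105] → run C
t=20: vr[B=2000384/335851 C=374272/53915 G=710144/88105] → run B
t=21: vr[C=374272/53915 G=710144/88105] → run C
t=22: vr[G=710144/88105] → run G
t=23: vr[G=979456/88105] → run G
t=24: vr[G=1248768/88105] → run G
t=25: (idle)
t=26: (idle)
t=27: (idle)
t=28: (idle)

context switches = 22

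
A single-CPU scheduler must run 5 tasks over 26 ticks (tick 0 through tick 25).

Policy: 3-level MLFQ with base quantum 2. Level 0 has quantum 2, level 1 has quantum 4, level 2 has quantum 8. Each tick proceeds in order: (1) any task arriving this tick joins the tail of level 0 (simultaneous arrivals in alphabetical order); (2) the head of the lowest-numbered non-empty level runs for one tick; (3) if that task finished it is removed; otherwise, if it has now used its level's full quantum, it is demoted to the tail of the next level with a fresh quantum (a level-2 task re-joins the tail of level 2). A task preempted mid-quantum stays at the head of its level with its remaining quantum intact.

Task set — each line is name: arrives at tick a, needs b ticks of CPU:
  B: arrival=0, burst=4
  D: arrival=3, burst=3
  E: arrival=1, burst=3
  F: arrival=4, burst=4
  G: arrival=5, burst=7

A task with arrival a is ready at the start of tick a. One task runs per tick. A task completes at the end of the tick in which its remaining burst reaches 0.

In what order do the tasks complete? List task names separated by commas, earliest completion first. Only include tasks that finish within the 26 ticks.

completion order = B, E, D, F, G

t=0: L0/L1/L2 = B/-/- → run B
t=1: L0/L1/L2 = BE/-/- → run B
t=2: L0/L1/L2 = E/B/- → run E
t=3: L0/L1/L2 = ED/B/- → run E
t=4: L0/L1/L2 = DF/BE/- → run D
t=5: L0/L1/L2 = DFG/BE/- → run D
t=6: L0/L1/L2 = FG/BED/- → run F
t=7: L0/L1/L2 = FG/BED/- → run F
t=8: L0/L1/L2 = G/BEDF/- → run G
t=9: L0/L1/L2 = G/BEDF/- → run G
t=10: L0/L1/L2 = -/BEDFG/- → run B
t=11: L0/L1/L2 = -/BEDFG/- → run B
t=12: L0/L1/L2 = -/EDFG/- → run E
t=13: L0/L1/L2 = -/DFG/- → run D
t=14: L0/L1/L2 = -/FG/- → run F
t=15: L0/L1/L2 = -/FG/- → run F
t=16: L0/L1/L2 = -/G/- → run G
t=17: L0/L1/L2 = -/G/- → run G
t=18: L0/L1/L2 = -/G/- → run G
t=19: L0/L1/L2 = -/G/- → run G
t=20: L0/L1/L2 = -/-/G → run G
t=21: (idle)
t=22: (idle)
t=23: (idle)
t=24: (idle)
t=25: (idle)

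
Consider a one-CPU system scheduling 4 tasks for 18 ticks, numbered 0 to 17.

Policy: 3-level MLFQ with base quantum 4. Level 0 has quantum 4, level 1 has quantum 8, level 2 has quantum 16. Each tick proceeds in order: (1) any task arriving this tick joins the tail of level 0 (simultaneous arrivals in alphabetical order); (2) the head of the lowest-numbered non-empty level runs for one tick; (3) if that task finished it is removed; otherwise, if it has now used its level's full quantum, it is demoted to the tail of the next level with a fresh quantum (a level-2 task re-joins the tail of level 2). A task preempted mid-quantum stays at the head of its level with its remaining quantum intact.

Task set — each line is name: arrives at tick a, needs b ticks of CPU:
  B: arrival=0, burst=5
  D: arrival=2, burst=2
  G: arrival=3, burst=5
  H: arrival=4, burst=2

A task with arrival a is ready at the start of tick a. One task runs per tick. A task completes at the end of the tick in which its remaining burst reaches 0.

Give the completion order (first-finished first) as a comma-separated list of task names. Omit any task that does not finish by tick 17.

t=0: L0/L1/L2 = B/-/- → run B
t=1: L0/L1/L2 = B/-/- → run B
t=2: L0/L1/L2 = BD/-/- → run B
t=3: L0/L1/L2 = BDG/-/- → run B
t=4: L0/L1/L2 = DGH/B/- → run D
t=5: L0/L1/L2 = DGH/B/- → run D
t=6: L0/L1/L2 = GH/B/- → run G
t=7: L0/L1/L2 = GH/B/- → run G
t=8: L0/L1/L2 = GH/B/- → run G
t=9: L0/L1/L2 = GH/B/- → run G
t=10: L0/L1/L2 = H/BG/- → run H
t=11: L0/L1/L2 = H/BG/- → run H
t=12: L0/L1/L2 = -/BG/- → run B
t=13: L0/L1/L2 = -/G/- → run G
t=14: (idle)
t=15: (idle)
t=16: (idle)
t=17: (idle)

completion order = D, H, B, G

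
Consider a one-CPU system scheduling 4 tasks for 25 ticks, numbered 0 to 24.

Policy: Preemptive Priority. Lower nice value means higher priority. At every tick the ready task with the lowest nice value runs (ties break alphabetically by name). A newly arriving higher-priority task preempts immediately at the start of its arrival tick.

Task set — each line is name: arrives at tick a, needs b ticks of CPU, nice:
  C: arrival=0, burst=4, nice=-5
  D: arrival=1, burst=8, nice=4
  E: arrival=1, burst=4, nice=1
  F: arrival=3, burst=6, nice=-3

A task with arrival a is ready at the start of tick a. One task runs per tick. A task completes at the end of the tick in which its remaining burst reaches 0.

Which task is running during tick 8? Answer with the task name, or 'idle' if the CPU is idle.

running at tick 8 = F

t=0: ready={C} → run C
t=1: ready={C,D,E} → run C
t=2: ready={C,D,E} → run C
t=3: ready={C,D,E,F} → run C
t=4: ready={D,E,F} → run F
t=5: ready={D,E,F} → run F
t=6: ready={D,E,F} → run F
t=7: ready={D,E,F} → run F
t=8: ready={D,E,F} → run F
t=9: ready={D,E,F} → run F
t=10: ready={D,E} → run E
t=11: ready={D,E} → run E
t=12: ready={D,E} → run E
t=13: ready={D,E} → run E
t=14: ready={D} → run D
t=15: ready={D} → run D
t=16: ready={D} → run D
t=17: ready={D} → run D
t=18: ready={D} → run D
t=19: ready={D} → run D
t=20: ready={D} → run D
t=21: ready={D} → run D
t=22: (idle)
t=23: (idle)
t=24: (idle)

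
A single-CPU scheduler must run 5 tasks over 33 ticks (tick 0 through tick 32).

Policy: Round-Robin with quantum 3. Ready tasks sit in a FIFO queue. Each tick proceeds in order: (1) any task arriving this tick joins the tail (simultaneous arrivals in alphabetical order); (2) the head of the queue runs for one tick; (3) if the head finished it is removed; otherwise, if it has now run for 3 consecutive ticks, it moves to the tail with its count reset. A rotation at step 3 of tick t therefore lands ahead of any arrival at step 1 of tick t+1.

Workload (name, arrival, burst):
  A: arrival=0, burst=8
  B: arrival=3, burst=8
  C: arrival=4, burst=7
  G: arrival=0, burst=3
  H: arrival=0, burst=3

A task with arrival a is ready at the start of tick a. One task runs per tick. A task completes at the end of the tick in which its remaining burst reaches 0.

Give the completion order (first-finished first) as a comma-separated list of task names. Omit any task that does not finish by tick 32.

completion order = G, H, A, B, C

t=0: queue=[A,G,H] q_used=0 → run A
t=1: queue=[A,G,H] q_used=1 → run A
t=2: queue=[A,G,H] q_used=2 → run A
t=3: queue=[G,H,A,B] q_used=0 → run G
t=4: queue=[G,H,A,B,C] q_used=1 → run G
t=5: queue=[G,H,A,B,C] q_used=2 → run G
t=6: queue=[H,A,B,C] q_used=0 → run H
t=7: queue=[H,A,B,C] q_used=1 → run H
t=8: queue=[H,A,B,C] q_used=2 → run H
t=9: queue=[A,B,C] q_used=0 → run A
t=10: queue=[A,B,C] q_used=1 → run A
t=11: queue=[A,B,C] q_used=2 → run A
t=12: queue=[B,C,A] q_used=0 → run B
t=13: queue=[B,C,A] q_used=1 → run B
t=14: queue=[B,C,A] q_used=2 → run B
t=15: queue=[C,A,B] q_used=0 → run C
t=16: queue=[C,A,B] q_used=1 → run C
t=17: queue=[C,A,B] q_used=2 → run C
t=18: queue=[A,B,C] q_used=0 → run A
t=19: queue=[A,B,C] q_used=1 → run A
t=20: queue=[B,C] q_used=0 → run B
t=21: queue=[B,C] q_used=1 → run B
t=22: queue=[B,C] q_used=2 → run B
t=23: queue=[C,B] q_used=0 → run C
t=24: queue=[C,B] q_used=1 → run C
t=25: queue=[C,B] q_used=2 → run C
t=26: queue=[B,C] q_used=0 → run B
t=27: queue=[B,C] q_used=1 → run B
t=28: queue=[C] q_used=0 → run C
t=29: (idle)
t=30: (idle)
t=31: (idle)
t=32: (idle)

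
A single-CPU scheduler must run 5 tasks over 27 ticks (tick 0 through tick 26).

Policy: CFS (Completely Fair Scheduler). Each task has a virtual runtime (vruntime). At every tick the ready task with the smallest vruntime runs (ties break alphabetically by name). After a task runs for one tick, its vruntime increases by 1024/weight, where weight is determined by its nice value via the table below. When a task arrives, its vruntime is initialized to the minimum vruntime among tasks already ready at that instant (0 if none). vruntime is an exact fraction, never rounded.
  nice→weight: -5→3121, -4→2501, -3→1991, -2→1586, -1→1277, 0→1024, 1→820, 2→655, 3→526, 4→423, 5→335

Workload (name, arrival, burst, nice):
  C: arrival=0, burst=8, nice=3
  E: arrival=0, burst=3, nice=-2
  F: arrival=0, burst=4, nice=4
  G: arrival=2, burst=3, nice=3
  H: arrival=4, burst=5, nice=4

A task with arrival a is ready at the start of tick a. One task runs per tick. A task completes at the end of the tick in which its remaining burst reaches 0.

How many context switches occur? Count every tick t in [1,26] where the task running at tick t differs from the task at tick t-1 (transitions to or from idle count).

context switches = 22

t=0: vr[C=0 E=0 F=0] → run C
t=1: vr[C=512/263 E=0 F=0] → run E
t=2: vr[C=512/263 E=512/793 F=0 G=0] → run F
t=3: vr[C=512/263 E=512/793 F=1024/423 G=0] → run G
t=4: vr[C=512/263 E=512/793 F=1024/423 G=512/263 H=512/793] → run E
t=5: vr[C=512/263 E=1024/793 F=1024/423 G=512/263 H=512/793] → run H
t=6: vr[C=512/263 E=1024/793 F=1024/423 G=512/263 H=1028608/335439] → run E
t=7: vr[C=512/263 F=1024/423 G=512/263 H=1028608/335439] → run C
t=8: vr[C=1024/263 F=1024/423 G=512/263 H=1028608/335439] → run G
t=9: vr[C=1024/263 F=1024/423 G=1024/263 H=1028608/335439] → run F
t=10: vr[C=1024/263 F=2048/423 G=1024/263 H=1028608/335439] → run H
t=11: vr[C=1024/263 F=2048/423 G=1024/263 H=1840640/335439] → run C
t=12: vr[C=1536/263 F=2048/423 G=1024/263 H=1840640/335439] → run G
t=13: vr[C=1536/263 F=2048/423 H=1840640/335439] → run F
t=14: vr[C=1536/263 F=1024/141 H=1840640/335439] → run H
t=15: vr[C=1536/263 F=1024/141 H=884224/111813] → run C
t=16: vr[C=2048/263 F=1024/141 H=884224/111813] → run F
t=17: vr[C=2048/263 H=884224/111813] → run C
t=18: vr[C=2560/263 H=884224/111813] → run H
t=19: vr[C=2560/263 H=3464704/335439] → run C
t=20: vr[C=3072/263 H=3464704/335439] → run H
t=21: vr[C=3072/263] → run C
t=22: vr[C=3584/263] → run C
t=23: (idle)
t=24: (idle)
t=25: (idle)
t=26: (idle)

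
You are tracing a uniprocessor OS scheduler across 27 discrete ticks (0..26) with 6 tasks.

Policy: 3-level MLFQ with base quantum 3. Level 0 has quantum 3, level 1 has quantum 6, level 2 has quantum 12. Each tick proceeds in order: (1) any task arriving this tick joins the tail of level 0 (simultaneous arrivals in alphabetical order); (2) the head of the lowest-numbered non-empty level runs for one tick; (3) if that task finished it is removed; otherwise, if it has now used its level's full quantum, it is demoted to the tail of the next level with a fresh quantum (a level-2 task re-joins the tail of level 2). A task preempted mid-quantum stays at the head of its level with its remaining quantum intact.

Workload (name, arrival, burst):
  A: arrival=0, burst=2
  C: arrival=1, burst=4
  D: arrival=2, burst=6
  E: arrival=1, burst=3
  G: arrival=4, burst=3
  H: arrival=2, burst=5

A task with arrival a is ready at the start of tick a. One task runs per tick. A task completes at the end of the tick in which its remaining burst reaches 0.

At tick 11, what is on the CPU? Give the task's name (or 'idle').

t=0: L0/L1/L2 = A/-/- → run A
t=1: L0/L1/L2 = ACE/-/- → run A
t=2: L0/L1/L2 = CEDH/-/- → run C
t=3: L0/L1/L2 = CEDH/-/- → run C
t=4: L0/L1/L2 = CEDHG/-/- → run C
t=5: L0/L1/L2 = EDHG/C/- → run E
t=6: L0/L1/L2 = EDHG/C/- → run E
t=7: L0/L1/L2 = EDHG/C/- → run E
t=8: L0/L1/L2 = DHG/C/- → run D
t=9: L0/L1/L2 = DHG/C/- → run D
t=10: L0/L1/L2 = DHG/C/- → run D
t=11: L0/L1/L2 = HG/CD/- → run H
t=12: L0/L1/L2 = HG/CD/- → run H
t=13: L0/L1/L2 = HG/CD/- → run H
t=14: L0/L1/L2 = G/CDH/- → run G
t=15: L0/L1/L2 = G/CDH/- → run G
t=16: L0/L1/L2 = G/CDH/- → run G
t=17: L0/L1/L2 = -/CDH/- → run C
t=18: L0/L1/L2 = -/DH/- → run D
t=19: L0/L1/L2 = -/DH/- → run D
t=20: L0/L1/L2 = -/DH/- → run D
t=21: L0/L1/L2 = -/H/- → run H
t=22: L0/L1/L2 = -/H/- → run H
t=23: (idle)
t=24: (idle)
t=25: (idle)
t=26: (idle)

running at tick 11 = H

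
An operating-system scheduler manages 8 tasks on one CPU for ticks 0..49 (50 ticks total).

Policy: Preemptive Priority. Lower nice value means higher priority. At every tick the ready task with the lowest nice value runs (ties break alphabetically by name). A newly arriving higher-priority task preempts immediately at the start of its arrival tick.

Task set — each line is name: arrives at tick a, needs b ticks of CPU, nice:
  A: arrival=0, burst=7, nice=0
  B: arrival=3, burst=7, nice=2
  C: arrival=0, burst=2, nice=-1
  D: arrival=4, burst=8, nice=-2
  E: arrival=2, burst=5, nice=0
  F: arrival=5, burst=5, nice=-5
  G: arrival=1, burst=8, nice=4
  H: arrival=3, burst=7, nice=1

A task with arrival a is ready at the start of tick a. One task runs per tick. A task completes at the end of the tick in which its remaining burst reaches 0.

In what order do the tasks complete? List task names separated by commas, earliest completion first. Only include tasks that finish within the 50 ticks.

t=0: ready={A,C} → run C
t=1: ready={A,C,G} → run C
t=2: ready={A,E,G} → run A
t=3: ready={A,B,E,G,H} → run A
t=4: ready={A,B,D,E,G,H} → run D
t=5: ready={A,B,D,E,F,G,H} → run F
t=6: ready={A,B,D,E,F,G,H} → run F
t=7: ready={A,B,D,E,F,G,H} → run F
t=8: ready={A,B,D,E,F,G,H} → run F
t=9: ready={A,B,D,E,F,G,H} → run F
t=10: ready={A,B,D,E,G,H} → run D
t=11: ready={A,B,D,E,G,H} → run D
t=12: ready={A,B,D,E,G,H} → run D
t=13: ready={A,B,D,E,G,H} → run D
t=14: ready={A,B,D,E,G,H} → run D
t=15: ready={A,B,D,E,G,H} → run D
t=16: ready={A,B,D,E,G,H} → run D
t=17: ready={A,B,E,G,H} → run A
t=18: ready={A,B,E,G,H} → run A
t=19: ready={A,B,E,G,H} → run A
t=20: ready={A,B,E,G,H} → run A
t=21: ready={A,B,E,G,H} → run A
t=22: ready={B,E,G,H} → run E
t=23: ready={B,E,G,H} → run E
t=24: ready={B,E,G,H} → run E
t=25: ready={B,E,G,H} → run E
t=26: ready={B,E,G,H} → run E
t=27: ready={B,G,H} → run H
t=28: ready={B,G,H} → run H
t=29: ready={B,G,H} → run H
t=30: ready={B,G,H} → run H
t=31: ready={B,G,H} → run H
t=32: ready={B,G,H} → run H
t=33: ready={B,G,H} → run H
t=34: ready={B,G} → run B
t=35: ready={B,G} → run B
t=36: ready={B,G} → run B
t=37: ready={B,G} → run B
t=38: ready={B,G} → run B
t=39: ready={B,G} → run B
t=40: ready={B,G} → run B
t=41: ready={G} → run G
t=42: ready={G} → run G
t=43: ready={G} → run G
t=44: ready={G} → run G
t=45: ready={G} → run G
t=46: ready={G} → run G
t=47: ready={G} → run G
t=48: ready={G} → run G
t=49: (idle)

completion order = C, F, D, A, E, H, B, G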